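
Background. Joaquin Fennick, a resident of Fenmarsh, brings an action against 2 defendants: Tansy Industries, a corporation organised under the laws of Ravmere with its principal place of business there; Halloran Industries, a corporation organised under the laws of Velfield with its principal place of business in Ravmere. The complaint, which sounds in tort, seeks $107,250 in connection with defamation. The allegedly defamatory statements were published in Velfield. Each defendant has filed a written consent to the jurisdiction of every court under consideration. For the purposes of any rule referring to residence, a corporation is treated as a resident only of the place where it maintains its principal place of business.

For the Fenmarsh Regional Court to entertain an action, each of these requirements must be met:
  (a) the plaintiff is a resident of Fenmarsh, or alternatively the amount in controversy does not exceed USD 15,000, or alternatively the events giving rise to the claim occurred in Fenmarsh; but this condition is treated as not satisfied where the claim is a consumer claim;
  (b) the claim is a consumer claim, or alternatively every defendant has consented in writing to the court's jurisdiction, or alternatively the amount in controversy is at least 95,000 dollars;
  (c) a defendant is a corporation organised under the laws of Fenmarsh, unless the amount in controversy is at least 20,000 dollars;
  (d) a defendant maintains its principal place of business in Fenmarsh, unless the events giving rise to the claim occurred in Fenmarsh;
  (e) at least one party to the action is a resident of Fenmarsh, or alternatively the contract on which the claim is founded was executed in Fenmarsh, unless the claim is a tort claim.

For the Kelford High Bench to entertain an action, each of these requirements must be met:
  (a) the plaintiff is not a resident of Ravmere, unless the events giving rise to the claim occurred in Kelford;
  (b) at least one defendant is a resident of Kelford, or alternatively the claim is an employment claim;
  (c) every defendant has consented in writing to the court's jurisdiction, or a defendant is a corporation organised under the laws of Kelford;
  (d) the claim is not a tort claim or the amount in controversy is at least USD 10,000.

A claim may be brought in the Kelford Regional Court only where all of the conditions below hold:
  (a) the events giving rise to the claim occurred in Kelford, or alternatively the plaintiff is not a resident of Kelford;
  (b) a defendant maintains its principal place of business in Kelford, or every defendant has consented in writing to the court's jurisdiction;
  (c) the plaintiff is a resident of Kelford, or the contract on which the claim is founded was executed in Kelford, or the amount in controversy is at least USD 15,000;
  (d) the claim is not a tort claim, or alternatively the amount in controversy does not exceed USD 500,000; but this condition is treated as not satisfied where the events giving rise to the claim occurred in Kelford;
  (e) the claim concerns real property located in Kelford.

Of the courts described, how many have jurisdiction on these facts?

The Fenmarsh Regional Court:
  (a) The plaintiff resides in Fenmarsh, so this disjunct is met. The carve-out does not apply: the claim is a tort claim, not a consumer claim. Met.
  (b) Every defendant has filed written consent — that alternative is enough. Satisfied.
  (c) The corporate defendant(s) are organised in Ravmere, Velfield, not Fenmarsh. But the amount in controversy is $107,250, which meets the USD 20,000 floor, and the 'unless' clause therefore excuses the requirement. Condition met.
  (d) The corporate defendant(s) have their principal place of business in Ravmere, not Fenmarsh. Nor does the 'unless' clause help: the operative events occurred in Velfield, not Fenmarsh. Condition not met.
  (e) Joaquin Fennick resides in Fenmarsh — that alternative is enough. Met.
  → No jurisdiction.
The Kelford High Bench:
  (a) The plaintiff resides in Fenmarsh, which is not Ravmere. Condition met.
  (b) No defendant resides in Kelford (they reside in Ravmere, Ravmere); the claim is a tort claim, not an employment claim — every alternative fails. Condition not met.
  (c) Every defendant has filed written consent, which satisfies one of the alternatives. Met.
  (d) The amount in controversy is $107,250, which meets the USD 10,000 floor, so one alternative holds. Condition met.
  → The court lacks jurisdiction.
The Kelford Regional Court:
  (a) The plaintiff resides in Fenmarsh, which is not Kelford, which satisfies one of the alternatives. Condition met.
  (b) Every defendant has filed written consent, so one alternative holds. Met.
  (c) The amount in controversy is $107,250, which meets the USD 15,000 floor, so one alternative holds. Met.
  (d) The amount in controversy is $107,250, within the USD 500,000 ceiling, so this disjunct is met. The carve-out does not apply: the operative events occurred in Velfield, not Kelford. Satisfied.
  (e) The claim does not concern real property. Not satisfied.
  → Not every requirement is met — no jurisdiction.
No court satisfies all of its conditions.

0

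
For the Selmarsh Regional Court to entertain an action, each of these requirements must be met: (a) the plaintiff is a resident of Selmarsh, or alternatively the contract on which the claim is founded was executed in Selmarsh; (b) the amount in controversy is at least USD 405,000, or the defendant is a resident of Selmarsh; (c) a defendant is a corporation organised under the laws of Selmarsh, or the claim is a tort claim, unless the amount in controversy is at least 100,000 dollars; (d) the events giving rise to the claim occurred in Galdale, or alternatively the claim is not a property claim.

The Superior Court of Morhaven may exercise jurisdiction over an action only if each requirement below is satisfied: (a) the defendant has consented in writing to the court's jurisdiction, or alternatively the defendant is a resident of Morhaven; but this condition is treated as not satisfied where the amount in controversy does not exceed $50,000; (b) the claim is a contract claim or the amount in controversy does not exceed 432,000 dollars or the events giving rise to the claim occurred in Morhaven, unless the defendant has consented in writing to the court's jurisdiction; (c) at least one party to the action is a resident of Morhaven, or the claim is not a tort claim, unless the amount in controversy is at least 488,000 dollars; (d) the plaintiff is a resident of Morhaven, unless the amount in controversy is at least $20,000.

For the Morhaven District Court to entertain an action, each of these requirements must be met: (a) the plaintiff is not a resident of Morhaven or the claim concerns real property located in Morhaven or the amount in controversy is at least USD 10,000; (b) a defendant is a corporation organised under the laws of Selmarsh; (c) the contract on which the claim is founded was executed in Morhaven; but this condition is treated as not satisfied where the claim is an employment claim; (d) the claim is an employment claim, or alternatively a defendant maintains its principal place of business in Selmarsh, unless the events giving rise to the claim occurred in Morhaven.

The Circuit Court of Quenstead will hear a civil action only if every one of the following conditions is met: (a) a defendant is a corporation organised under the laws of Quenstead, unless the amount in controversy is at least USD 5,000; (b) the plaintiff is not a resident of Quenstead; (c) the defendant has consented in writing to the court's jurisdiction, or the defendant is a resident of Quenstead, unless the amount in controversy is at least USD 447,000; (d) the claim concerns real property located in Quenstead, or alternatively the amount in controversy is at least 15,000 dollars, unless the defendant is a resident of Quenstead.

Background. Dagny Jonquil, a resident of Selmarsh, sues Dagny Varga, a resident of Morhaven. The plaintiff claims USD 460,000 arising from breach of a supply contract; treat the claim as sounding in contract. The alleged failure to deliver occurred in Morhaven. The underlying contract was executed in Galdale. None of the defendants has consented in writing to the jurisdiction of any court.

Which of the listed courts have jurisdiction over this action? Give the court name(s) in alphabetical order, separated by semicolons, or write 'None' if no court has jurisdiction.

The Selmarsh Regional Court:
  (a) The plaintiff resides in Selmarsh, which satisfies one of the alternatives. Met.
  (b) The amount in controversy is USD 460,000, which meets the $405,000 floor, so one alternative holds. Condition met.
  (c) No defendant is a corporation; the claim is a contract claim, not a tort claim — every alternative fails. But the amount in controversy is $460,000, which meets the USD 100,000 floor, and the 'unless' clause therefore excuses the requirement. Condition met.
  (d) The claim is a contract claim, not a property claim, which satisfies one of the alternatives. Satisfied.
  → Every requirement is satisfied — jurisdiction.
The Superior Court of Morhaven:
  (a) The defendant resides in Morhaven, which satisfies one of the alternatives. And the carve-out is inapplicable — the amount in controversy is USD 460,000, above the 50,000 dollars ceiling. Met.
  (b) The claim is a contract claim, so this disjunct is met. Met.
  (c) Dagny Varga resides in Morhaven, which satisfies one of the alternatives. Satisfied.
  (d) The plaintiff resides in Selmarsh, not Morhaven. However, the amount in controversy is USD 460,000, which meets the 20,000 dollars floor, so the 'unless' proviso supplies this condition. Met.
  → All conditions met; jurisdiction exists.
The Morhaven District Court:
  (a) The plaintiff resides in Selmarsh, which is not Morhaven, so this disjunct is met. Satisfied.
  (b) No defendant is a corporation. Condition not met.
  (c) The contract was executed in Galdale, not Morhaven. Not satisfied.
  (d) The claim is a contract claim, not an employment claim; no defendant is a corporation — none of the alternatives is met. The proviso rescues it, though: the operative events occurred in Morhaven. Condition met.
  → Not every requirement is met — no jurisdiction.
The Circuit Court of Quenstead:
  (a) No defendant is a corporation. However, the amount in controversy is 460,000 dollars, which meets the USD 5,000 floor, so the 'unless' proviso supplies this condition. Condition met.
  (b) The plaintiff resides in Selmarsh, which is not Quenstead. Met.
  (c) No such written consent has been filed; the defendant resides in Morhaven, not Quenstead — no alternative holds. The proviso rescues it, though: the amount in controversy is 460,000 dollars, which meets the $447,000 floor. Met.
  (d) The amount in controversy is USD 460,000, which meets the USD 15,000 floor, which satisfies one of the alternatives. Condition met.
  → Every requirement is satisfied — jurisdiction.

the Circuit Court of Quenstead; the Selmarsh Regional Court; the Superior Court of Morhaven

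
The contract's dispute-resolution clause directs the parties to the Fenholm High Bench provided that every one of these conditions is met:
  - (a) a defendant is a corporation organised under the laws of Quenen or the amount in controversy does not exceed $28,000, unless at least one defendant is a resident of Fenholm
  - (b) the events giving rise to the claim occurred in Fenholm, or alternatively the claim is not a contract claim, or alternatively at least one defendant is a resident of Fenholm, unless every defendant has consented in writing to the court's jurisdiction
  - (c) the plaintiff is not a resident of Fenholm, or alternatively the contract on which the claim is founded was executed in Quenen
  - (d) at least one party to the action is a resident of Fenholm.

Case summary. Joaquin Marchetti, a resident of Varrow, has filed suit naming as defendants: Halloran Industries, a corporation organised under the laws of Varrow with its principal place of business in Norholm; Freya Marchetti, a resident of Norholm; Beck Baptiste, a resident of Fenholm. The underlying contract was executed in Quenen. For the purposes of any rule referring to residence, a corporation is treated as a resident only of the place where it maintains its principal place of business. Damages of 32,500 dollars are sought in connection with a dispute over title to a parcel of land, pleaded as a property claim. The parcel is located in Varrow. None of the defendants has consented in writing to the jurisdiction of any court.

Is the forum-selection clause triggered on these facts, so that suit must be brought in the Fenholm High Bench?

The Fenholm High Bench:
  (a) The corporate defendant(s) are organised in Varrow, not Quenen; the amount in controversy is 32,500 dollars, above the 28,000 dollars ceiling — none of the alternatives is met. The proviso rescues it, though: Beck Baptiste resides in Fenholm. Satisfied.
  (b) The claim is a property claim, not a contract claim — that alternative is enough. Met.
  (c) The plaintiff resides in Varrow, which is not Fenholm, which satisfies one of the alternatives. Met.
  (d) Beck Baptiste resides in Fenholm. Condition met.
  → Forum clause is triggered.

Yes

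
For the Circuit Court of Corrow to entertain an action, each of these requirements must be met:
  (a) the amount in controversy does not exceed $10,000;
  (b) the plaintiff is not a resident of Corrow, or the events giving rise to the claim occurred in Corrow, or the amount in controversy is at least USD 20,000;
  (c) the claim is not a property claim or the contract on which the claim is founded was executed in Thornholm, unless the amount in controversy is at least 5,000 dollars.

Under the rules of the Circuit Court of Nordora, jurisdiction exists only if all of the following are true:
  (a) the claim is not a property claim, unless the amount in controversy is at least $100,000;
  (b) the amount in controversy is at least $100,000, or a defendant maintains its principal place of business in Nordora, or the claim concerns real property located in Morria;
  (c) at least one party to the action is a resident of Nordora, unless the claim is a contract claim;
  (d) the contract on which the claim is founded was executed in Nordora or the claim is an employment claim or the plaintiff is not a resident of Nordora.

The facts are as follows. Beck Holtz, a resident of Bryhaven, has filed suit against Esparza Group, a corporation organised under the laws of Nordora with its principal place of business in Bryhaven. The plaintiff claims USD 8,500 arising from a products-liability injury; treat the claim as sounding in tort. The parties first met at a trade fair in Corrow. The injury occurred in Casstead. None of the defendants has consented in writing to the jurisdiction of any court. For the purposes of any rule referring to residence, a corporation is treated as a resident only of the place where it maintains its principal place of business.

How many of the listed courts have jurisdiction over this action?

1

The Circuit Court of Corrow:
  (a) The amount in controversy is 8,500 dollars, within the 10,000 dollars ceiling. Condition met.
  (b) The plaintiff resides in Bryhaven, which is not Corrow, which satisfies one of the alternatives. Condition met.
  (c) The claim is a tort claim, not a property claim, which satisfies one of the alternatives. Met.
  → Every requirement is satisfied — jurisdiction.
The Circuit Court of Nordora:
  (a) The claim is a tort claim, not a property claim. Condition met.
  (b) The amount in controversy is USD 8,500, below the 100,000 dollars floor; the corporate defendant(s) have their principal place of business in Bryhaven, not Nordora; the claim does not concern real property — no alternative holds. Not satisfied.
  (c) No party resides in Nordora. And the claim is a tort claim, not a contract claim, so the proviso does not save it. Condition not met.
  (d) The plaintiff resides in Bryhaven, which is not Nordora, which satisfies one of the alternatives. Met.
  → At least one condition fails; no jurisdiction.
Courts with jurisdiction: the Circuit Court of Corrow — 1 in total.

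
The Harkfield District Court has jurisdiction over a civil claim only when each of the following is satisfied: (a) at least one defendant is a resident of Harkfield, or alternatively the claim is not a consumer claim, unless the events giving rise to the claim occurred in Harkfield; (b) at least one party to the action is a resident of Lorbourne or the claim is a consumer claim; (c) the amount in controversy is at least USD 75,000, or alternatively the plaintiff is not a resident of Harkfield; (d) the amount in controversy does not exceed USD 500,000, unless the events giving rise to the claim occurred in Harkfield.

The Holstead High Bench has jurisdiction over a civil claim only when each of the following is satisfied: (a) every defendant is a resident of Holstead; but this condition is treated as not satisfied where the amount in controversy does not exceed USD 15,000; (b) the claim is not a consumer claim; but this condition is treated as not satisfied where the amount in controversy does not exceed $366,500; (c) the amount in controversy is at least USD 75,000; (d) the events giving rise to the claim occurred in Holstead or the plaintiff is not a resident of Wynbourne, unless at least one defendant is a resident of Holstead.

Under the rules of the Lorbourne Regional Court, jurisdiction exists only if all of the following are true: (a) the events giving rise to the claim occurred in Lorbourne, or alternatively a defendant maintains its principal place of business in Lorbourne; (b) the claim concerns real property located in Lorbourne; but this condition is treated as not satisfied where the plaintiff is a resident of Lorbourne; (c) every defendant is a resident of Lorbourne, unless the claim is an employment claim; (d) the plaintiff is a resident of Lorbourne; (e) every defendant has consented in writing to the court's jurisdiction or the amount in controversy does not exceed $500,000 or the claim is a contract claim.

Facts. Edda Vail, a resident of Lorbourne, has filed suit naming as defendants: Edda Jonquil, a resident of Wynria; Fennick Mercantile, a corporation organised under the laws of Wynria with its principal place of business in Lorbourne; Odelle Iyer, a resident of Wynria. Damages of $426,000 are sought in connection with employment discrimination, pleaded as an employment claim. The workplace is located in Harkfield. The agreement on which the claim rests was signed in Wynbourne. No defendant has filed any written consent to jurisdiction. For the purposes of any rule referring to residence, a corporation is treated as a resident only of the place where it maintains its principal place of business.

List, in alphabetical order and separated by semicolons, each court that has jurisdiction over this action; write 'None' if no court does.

The Harkfield District Court:
  (a) The claim is an employment claim, not a consumer claim, so one alternative holds. Condition met.
  (b) Edda Vail resides in Lorbourne, which satisfies one of the alternatives. Condition met.
  (c) The amount in controversy is USD 426,000, which meets the $75,000 floor, so this disjunct is met. Satisfied.
  (d) The amount in controversy is 426,000 dollars, within the USD 500,000 ceiling. Met.
  → Every requirement is satisfied — jurisdiction.
The Holstead High Bench:
  (a) The defendants reside as follows — Edda Jonquil in Wynria, Fennick Mercantile in Lorbourne, Odelle Iyer in Wynria — not all in Holstead. Not satisfied.
  (b) The claim is an employment claim, not a consumer claim. The carve-out does not apply: the amount in controversy is $426,000, above the USD 366,500 ceiling. Satisfied.
  (c) The amount in controversy is USD 426,000, which meets the 75,000 dollars floor. Met.
  (d) The plaintiff resides in Lorbourne, which is not Wynbourne, so one alternative holds. Satisfied.
  → At least one condition fails; no jurisdiction.
The Lorbourne Regional Court:
  (a) Fennick Mercantile has its principal place of business in Lorbourne, so one alternative holds. Met.
  (b) The claim does not concern real property. Not satisfied.
  (c) The defendants reside as follows — Edda Jonquil in Wynria, Fennick Mercantile in Lorbourne, Odelle Iyer in Wynria — not all in Lorbourne. The proviso rescues it, though: the claim is an employment claim. Condition met.
  (d) The plaintiff resides in Lorbourne. Satisfied.
  (e) The amount in controversy is USD 426,000, within the USD 500,000 ceiling, so this disjunct is met. Met.
  → Not every requirement is met — no jurisdiction.

the Harkfield District Court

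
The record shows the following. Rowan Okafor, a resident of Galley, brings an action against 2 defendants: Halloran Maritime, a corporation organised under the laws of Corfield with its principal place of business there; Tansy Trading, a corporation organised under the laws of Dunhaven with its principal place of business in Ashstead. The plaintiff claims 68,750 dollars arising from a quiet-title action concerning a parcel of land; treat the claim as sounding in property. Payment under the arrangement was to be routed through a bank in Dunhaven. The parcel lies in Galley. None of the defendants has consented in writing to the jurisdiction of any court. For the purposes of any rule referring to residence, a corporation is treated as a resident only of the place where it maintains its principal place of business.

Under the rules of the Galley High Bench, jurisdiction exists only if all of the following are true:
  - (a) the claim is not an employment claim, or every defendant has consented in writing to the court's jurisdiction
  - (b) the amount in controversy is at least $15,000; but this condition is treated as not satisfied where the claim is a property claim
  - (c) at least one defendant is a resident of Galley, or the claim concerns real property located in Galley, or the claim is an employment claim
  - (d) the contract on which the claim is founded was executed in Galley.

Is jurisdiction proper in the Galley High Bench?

The Galley High Bench:
  (a) The claim is a property claim, not an employment claim, so one alternative holds. Met.
  (b) The amount in controversy is USD 68,750, which meets the USD 15,000 floor. But the carve-out bites: the claim is a property claim. Not satisfied.
  (c) The property lies in Galley, so one alternative holds. Satisfied.
  (d) No contract (and hence no place of execution) is alleged. Condition not met.
  → Not every requirement is met — no jurisdiction.

No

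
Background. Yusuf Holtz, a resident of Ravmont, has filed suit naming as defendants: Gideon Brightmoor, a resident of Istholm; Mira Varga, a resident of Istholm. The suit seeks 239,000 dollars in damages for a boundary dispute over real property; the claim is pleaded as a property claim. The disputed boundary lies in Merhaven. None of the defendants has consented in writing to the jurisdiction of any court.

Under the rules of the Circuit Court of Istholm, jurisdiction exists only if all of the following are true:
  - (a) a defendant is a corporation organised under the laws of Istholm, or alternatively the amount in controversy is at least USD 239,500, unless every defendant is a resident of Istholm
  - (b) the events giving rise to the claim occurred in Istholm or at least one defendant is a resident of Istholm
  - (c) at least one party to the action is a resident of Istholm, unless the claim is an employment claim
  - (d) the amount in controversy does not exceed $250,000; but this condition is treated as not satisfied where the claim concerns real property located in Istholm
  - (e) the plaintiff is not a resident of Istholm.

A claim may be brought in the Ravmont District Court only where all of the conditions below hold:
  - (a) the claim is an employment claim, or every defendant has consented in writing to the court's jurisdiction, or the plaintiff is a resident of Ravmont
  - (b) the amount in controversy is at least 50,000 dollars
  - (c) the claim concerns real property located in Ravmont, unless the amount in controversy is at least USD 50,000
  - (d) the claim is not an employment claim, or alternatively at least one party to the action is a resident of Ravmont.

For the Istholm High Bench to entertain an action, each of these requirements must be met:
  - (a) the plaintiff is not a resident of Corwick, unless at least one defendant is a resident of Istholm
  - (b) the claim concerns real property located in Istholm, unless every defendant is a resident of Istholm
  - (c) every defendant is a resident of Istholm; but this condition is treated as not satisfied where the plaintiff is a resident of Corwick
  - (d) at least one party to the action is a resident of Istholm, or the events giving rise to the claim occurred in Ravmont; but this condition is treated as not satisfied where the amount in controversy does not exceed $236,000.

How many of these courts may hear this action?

3

The Circuit Court of Istholm:
  (a) No defendant is a corporation; the amount in controversy is 239,000 dollars, below the 239,500 dollars floor — no alternative holds. But the defendants reside as follows — Gideon Brightmoor in Istholm, Mira Varga in Istholm — all in Istholm, and the 'unless' clause therefore excuses the requirement. Met.
  (b) Gideon Brightmoor resides in Istholm — that alternative is enough. Met.
  (c) Gideon Brightmoor resides in Istholm. Satisfied.
  (d) The amount in controversy is $239,000, within the 250,000 dollars ceiling. The exception is not triggered, since the property lies in Merhaven, not Istholm. Satisfied.
  (e) The plaintiff resides in Ravmont, which is not Istholm. Met.
  → All conditions met; jurisdiction exists.
The Ravmont District Court:
  (a) The plaintiff resides in Ravmont, so this disjunct is met. Condition met.
  (b) The amount in controversy is 239,000 dollars, which meets the 50,000 dollars floor. Met.
  (c) The property lies in Merhaven, not Ravmont. But the amount in controversy is $239,000, which meets the $50,000 floor, and the 'unless' clause therefore excuses the requirement. Met.
  (d) The claim is a property claim, not an employment claim — that alternative is enough. Condition met.
  → Every requirement is satisfied — jurisdiction.
The Istholm High Bench:
  (a) The plaintiff resides in Ravmont, which is not Corwick. Condition met.
  (b) The property lies in Merhaven, not Istholm. But the defendants reside as follows — Gideon Brightmoor in Istholm, Mira Varga in Istholm — all in Istholm, and the 'unless' clause therefore excuses the requirement. Met.
  (c) The defendants reside as follows — Gideon Brightmoor in Istholm, Mira Varga in Istholm — all in Istholm. And the carve-out is inapplicable — the plaintiff resides in Ravmont, not Corwick. Satisfied.
  (d) Gideon Brightmoor resides in Istholm, so one alternative holds. The exception is not triggered, since the amount in controversy is $239,000, above the $236,000 ceiling. Condition met.
  → The court has jurisdiction.
Courts with jurisdiction: the Circuit Court of Istholm, the Ravmont District Court, the Istholm High Bench — 3 in total.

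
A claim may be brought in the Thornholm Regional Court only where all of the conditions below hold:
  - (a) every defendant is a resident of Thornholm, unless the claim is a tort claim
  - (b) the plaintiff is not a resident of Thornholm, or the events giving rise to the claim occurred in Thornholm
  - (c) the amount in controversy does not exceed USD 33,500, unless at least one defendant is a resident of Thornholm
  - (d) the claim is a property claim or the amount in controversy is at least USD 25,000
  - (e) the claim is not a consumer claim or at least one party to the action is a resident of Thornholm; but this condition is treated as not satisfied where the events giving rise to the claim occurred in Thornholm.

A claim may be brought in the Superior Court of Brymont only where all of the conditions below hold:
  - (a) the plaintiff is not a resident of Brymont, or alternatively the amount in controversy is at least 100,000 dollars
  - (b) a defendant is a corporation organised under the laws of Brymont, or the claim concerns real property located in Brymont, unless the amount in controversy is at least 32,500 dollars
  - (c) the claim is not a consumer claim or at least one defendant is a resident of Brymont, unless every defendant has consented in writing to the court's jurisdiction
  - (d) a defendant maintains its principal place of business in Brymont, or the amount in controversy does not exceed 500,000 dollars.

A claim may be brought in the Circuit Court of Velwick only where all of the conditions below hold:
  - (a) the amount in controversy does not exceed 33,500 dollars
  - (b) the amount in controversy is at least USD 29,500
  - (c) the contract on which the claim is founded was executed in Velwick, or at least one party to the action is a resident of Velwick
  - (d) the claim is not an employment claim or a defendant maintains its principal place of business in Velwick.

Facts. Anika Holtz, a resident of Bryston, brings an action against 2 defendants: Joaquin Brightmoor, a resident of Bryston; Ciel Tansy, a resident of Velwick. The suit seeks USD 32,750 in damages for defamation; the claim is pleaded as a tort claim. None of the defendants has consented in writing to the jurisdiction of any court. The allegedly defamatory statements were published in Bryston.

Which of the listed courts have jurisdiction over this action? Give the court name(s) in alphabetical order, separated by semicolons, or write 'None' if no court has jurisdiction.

the Circuit Court of Velwick; the Superior Court of Brymont; the Thornholm Regional Court

The Thornholm Regional Court:
  (a) The defendants reside as follows — Joaquin Brightmoor in Bryston, Ciel Tansy in Velwick — not all in Thornholm. However, the claim is a tort claim, so the 'unless' proviso supplies this condition. Satisfied.
  (b) The plaintiff resides in Bryston, which is not Thornholm, which satisfies one of the alternatives. Satisfied.
  (c) The amount in controversy is 32,750 dollars, within the USD 33,500 ceiling. Satisfied.
  (d) The amount in controversy is $32,750, which meets the USD 25,000 floor — that alternative is enough. Condition met.
  (e) The claim is a tort claim, not a consumer claim, so one alternative holds. And the carve-out is inapplicable — the operative events occurred in Bryston, not Thornholm. Met.
  → All conditions met; jurisdiction exists.
The Superior Court of Brymont:
  (a) The plaintiff resides in Bryston, which is not Brymont, which satisfies one of the alternatives. Met.
  (b) No defendant is a corporation; the claim does not concern real property — none of the alternatives is met. However, the amount in controversy is 32,750 dollars, which meets the USD 32,500 floor, so the 'unless' proviso supplies this condition. Condition met.
  (c) The claim is a tort claim, not a consumer claim, so one alternative holds. Condition met.
  (d) The amount in controversy is $32,750, within the $500,000 ceiling, so one alternative holds. Met.
  → All conditions met; jurisdiction exists.
The Circuit Court of Velwick:
  (a) The amount in controversy is USD 32,750, within the 33,500 dollars ceiling. Met.
  (b) The amount in controversy is USD 32,750, which meets the USD 29,500 floor. Met.
  (c) Ciel Tansy resides in Velwick, so this disjunct is met. Condition met.
  (d) The claim is a tort claim, not an employment claim, so one alternative holds. Satisfied.
  → All conditions met; jurisdiction exists.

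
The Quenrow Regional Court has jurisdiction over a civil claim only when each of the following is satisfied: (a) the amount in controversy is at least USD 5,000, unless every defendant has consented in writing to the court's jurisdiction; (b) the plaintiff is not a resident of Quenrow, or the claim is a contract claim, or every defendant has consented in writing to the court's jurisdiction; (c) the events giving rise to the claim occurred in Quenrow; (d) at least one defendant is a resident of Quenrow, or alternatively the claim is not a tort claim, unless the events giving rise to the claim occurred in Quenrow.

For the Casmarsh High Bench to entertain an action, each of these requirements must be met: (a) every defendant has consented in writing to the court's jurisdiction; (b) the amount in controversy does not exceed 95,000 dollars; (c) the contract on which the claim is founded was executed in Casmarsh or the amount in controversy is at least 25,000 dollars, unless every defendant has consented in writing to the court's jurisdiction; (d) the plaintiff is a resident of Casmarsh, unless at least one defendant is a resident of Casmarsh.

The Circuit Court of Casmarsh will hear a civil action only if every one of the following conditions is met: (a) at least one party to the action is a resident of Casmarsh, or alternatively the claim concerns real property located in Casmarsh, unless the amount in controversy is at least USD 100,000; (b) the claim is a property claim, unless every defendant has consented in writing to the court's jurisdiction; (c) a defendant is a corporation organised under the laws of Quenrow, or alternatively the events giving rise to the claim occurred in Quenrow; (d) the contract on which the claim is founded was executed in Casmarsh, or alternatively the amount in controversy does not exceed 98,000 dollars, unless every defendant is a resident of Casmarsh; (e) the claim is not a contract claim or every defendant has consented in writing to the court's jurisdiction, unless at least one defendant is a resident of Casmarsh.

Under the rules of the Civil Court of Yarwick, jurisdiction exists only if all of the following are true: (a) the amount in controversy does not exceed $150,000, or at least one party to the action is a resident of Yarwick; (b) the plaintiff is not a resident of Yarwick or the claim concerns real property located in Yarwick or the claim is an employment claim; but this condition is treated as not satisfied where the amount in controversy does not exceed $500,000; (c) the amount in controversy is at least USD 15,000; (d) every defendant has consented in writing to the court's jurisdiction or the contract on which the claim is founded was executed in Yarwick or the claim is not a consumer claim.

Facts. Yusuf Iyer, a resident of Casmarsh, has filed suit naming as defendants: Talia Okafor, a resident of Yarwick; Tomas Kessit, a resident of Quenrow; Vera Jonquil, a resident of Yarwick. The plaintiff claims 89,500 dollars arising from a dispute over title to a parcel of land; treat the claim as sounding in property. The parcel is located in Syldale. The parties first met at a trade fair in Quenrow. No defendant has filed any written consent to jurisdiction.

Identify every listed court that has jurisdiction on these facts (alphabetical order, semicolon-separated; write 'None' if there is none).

The Quenrow Regional Court:
  (a) The amount in controversy is 89,500 dollars, which meets the 5,000 dollars floor. Satisfied.
  (b) The plaintiff resides in Casmarsh, which is not Quenrow, which satisfies one of the alternatives. Satisfied.
  (c) The operative events occurred in Syldale, not Quenrow. Not met.
  (d) Tomas Kessit resides in Quenrow, so one alternative holds. Met.
  → At least one condition fails; no jurisdiction.
The Casmarsh High Bench:
  (a) No such written consent has been filed. Not satisfied.
  (b) The amount in controversy is $89,500, within the $95,000 ceiling. Satisfied.
  (c) The amount in controversy is $89,500, which meets the USD 25,000 floor — that alternative is enough. Satisfied.
  (d) The plaintiff resides in Casmarsh. Met.
  → At least one condition fails; no jurisdiction.
The Circuit Court of Casmarsh:
  (a) Yusuf Iyer resides in Casmarsh — that alternative is enough. Satisfied.
  (b) The claim is a property claim. Satisfied.
  (c) No defendant is a corporation; the operative events occurred in Syldale, not Quenrow — no alternative holds. Fails.
  (d) The amount in controversy is 89,500 dollars, within the 98,000 dollars ceiling, so this disjunct is met. Satisfied.
  (e) The claim is a property claim, not a contract claim — that alternative is enough. Met.
  → No jurisdiction.
The Civil Court of Yarwick:
  (a) The amount in controversy is 89,500 dollars, within the 150,000 dollars ceiling — that alternative is enough. Met.
  (b) The plaintiff resides in Casmarsh, which is not Yarwick, which satisfies one of the alternatives. But the carve-out bites: the amount in controversy is $89,500, within the $500,000 ceiling. Not satisfied.
  (c) The amount in controversy is $89,500, which meets the 15,000 dollars floor. Satisfied.
  (d) The claim is a property claim, not a consumer claim, so this disjunct is met. Satisfied.
  → No jurisdiction.

None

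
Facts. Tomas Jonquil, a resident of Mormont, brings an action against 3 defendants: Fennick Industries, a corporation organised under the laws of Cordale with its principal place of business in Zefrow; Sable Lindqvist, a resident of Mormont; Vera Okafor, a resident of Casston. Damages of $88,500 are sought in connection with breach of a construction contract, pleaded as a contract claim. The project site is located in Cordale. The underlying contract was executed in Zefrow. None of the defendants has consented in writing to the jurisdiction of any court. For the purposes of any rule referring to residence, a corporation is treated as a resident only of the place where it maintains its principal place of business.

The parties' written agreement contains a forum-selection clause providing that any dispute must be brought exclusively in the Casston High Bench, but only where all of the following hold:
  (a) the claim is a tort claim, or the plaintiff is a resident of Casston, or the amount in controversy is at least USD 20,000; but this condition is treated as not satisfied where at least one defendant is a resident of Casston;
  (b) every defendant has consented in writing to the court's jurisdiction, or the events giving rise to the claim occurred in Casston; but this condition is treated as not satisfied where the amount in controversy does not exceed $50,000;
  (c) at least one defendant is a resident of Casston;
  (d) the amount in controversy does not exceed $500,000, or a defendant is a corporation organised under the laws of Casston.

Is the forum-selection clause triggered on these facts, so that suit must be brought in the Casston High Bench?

The Casston High Bench:
  (a) The amount in controversy is $88,500, which meets the USD 20,000 floor, so this disjunct is met. However, Vera Okafor resides in Casston, which falls within the stated exception and so defeats the condition. Fails.
  (b) No such written consent has been filed; the operative events occurred in Cordale, not Casston — no alternative holds. Not satisfied.
  (c) Vera Okafor resides in Casston. Met.
  (d) The amount in controversy is 88,500 dollars, within the USD 500,000 ceiling — that alternative is enough. Satisfied.
  → Forum clause is not triggered.

No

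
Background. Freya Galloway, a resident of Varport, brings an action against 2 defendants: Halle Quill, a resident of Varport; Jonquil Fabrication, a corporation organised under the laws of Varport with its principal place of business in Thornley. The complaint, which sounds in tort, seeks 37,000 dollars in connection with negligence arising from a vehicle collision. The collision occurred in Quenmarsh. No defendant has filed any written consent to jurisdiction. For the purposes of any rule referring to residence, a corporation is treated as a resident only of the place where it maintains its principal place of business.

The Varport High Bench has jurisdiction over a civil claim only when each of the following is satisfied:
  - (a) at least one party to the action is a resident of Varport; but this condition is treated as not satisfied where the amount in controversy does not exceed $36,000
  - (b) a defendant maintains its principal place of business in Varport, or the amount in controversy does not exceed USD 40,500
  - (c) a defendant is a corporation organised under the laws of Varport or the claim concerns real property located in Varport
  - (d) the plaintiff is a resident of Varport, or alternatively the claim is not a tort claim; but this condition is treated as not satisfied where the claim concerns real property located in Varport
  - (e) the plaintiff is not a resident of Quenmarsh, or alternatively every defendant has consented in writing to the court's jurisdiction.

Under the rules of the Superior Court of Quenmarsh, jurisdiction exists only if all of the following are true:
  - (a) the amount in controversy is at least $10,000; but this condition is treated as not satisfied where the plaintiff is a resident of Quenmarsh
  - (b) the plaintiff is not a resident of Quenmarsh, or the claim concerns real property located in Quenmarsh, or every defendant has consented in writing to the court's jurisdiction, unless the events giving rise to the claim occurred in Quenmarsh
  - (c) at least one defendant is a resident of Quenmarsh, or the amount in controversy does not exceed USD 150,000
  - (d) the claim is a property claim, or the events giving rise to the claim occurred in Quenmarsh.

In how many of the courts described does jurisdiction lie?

The Varport High Bench:
  (a) Freya Galloway resides in Varport. The carve-out does not apply: the amount in controversy is $37,000, above the USD 36,000 ceiling. Met.
  (b) The amount in controversy is 37,000 dollars, within the USD 40,500 ceiling — that alternative is enough. Condition met.
  (c) Jonquil Fabrication is organised under the laws of Varport, which satisfies one of the alternatives. Met.
  (d) The plaintiff resides in Varport, so one alternative holds. The exception is not triggered, since the claim does not concern real property. Condition met.
  (e) The plaintiff resides in Varport, which is not Quenmarsh, so this disjunct is met. Met.
  → Jurisdiction lies.
The Superior Court of Quenmarsh:
  (a) The amount in controversy is $37,000, which meets the $10,000 floor. The carve-out does not apply: the plaintiff resides in Varport, not Quenmarsh. Satisfied.
  (b) The plaintiff resides in Varport, which is not Quenmarsh, so this disjunct is met. Condition met.
  (c) The amount in controversy is $37,000, within the 150,000 dollars ceiling — that alternative is enough. Satisfied.
  (d) The operative events occurred in Quenmarsh, so this disjunct is met. Satisfied.
  → All conditions met; jurisdiction exists.
Courts with jurisdiction: the Varport High Bench, the Superior Court of Quenmarsh — 2 in total.

2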